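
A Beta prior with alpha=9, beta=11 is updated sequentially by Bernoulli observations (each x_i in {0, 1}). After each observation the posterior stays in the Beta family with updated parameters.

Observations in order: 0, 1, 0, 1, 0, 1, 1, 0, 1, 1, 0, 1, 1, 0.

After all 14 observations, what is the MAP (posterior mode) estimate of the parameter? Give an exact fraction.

obs 1: x=0 → posterior Beta(9, 12)
obs 2: x=1 → posterior Beta(10, 12)
obs 3: x=0 → posterior Beta(10, 13)
obs 4: x=1 → posterior Beta(11, 13)
obs 5: x=0 → posterior Beta(11, 14)
obs 6: x=1 → posterior Beta(12, 14)
obs 7: x=1 → posterior Beta(13, 14)
obs 8: x=0 → posterior Beta(13, 15)
obs 9: x=1 → posterior Beta(14, 15)
obs 10: x=1 → posterior Beta(15, 15)
obs 11: x=0 → posterior Beta(15, 16)
obs 12: x=1 → posterior Beta(16, 16)
obs 13: x=1 → posterior Beta(17, 16)
obs 14: x=0 → posterior Beta(17, 17)

1/2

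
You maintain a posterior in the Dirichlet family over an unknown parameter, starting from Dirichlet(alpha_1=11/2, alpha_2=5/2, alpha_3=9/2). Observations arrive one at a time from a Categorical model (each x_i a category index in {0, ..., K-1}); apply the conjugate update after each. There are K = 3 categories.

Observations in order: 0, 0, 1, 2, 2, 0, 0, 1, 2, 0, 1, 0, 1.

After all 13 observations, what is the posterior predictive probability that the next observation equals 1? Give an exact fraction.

obs 1: x=0 → posterior Dirichlet(13/2, 5/2, 9/2)
obs 2: x=0 → posterior Dirichlet(15/2, 5/2, 9/2)
obs 3: x=1 → posterior Dirichlet(15/2, 7/2, 9/2)
obs 4: x=2 → posterior Dirichlet(15/2, 7/2, 11/2)
obs 5: x=2 → posterior Dirichlet(15/2, 7/2, 13/2)
obs 6: x=0 → posterior Dirichlet(17/2, 7/2, 13/2)
obs 7: x=0 → posterior Dirichlet(19/2, 7/2, 13/2)
obs 8: x=1 → posterior Dirichlet(19/2, 9/2, 13/2)
obs 9: x=2 → posterior Dirichlet(19/2, 9/2, 15/2)
obs 10: x=0 → posterior Dirichlet(21/2, 9/2, 15/2)
obs 11: x=1 → posterior Dirichlet(21/2, 11/2, 15/2)
obs 12: x=0 → posterior Dirichlet(23/2, 11/2, 15/2)
obs 13: x=1 → posterior Dirichlet(23/2, 13/2, 15/2)

13/51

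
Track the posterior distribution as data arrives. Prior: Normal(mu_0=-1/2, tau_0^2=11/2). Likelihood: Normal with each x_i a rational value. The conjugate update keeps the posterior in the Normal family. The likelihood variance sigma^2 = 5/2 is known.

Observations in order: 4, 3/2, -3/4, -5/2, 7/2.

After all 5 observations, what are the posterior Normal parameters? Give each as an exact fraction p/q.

obs 1: x=4 → posterior Normal(83/32, 55/32)
obs 2: x=3/2 → posterior Normal(58/27, 55/54)
obs 3: x=-3/4 → posterior Normal(199/152, 55/76)
obs 4: x=-5/2 → posterior Normal(89/196, 55/98)
obs 5: x=7/2 → posterior Normal(81/80, 11/24)

mu_0=81/80, tau_0^2=11/24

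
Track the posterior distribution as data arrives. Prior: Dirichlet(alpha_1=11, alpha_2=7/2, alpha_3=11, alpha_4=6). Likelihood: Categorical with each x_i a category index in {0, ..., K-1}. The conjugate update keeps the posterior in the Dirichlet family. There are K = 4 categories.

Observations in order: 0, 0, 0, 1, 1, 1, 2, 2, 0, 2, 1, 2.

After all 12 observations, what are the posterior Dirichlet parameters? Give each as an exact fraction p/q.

obs 1: x=0 → posterior Dirichlet(12, 7/2, 11, 6)
obs 2: x=0 → posterior Dirichlet(13, 7/2, 11, 6)
obs 3: x=0 → posterior Dirichlet(14, 7/2, 11, 6)
obs 4: x=1 → posterior Dirichlet(14, 9/2, 11, 6)
obs 5: x=1 → posterior Dirichlet(14, 11/2, 11, 6)
obs 6: x=1 → posterior Dirichlet(14, 13/2, 11, 6)
obs 7: x=2 → posterior Dirichlet(14, 13/2, 12, 6)
obs 8: x=2 → posterior Dirichlet(14, 13/2, 13, 6)
obs 9: x=0 → posterior Dirichlet(15, 13/2, 13, 6)
obs 10: x=2 → posterior Dirichlet(15, 13/2, 14, 6)
obs 11: x=1 → posterior Dirichlet(15, 15/2, 14, 6)
obs 12: x=2 → posterior Dirichlet(15, 15/2, 15, 6)

alpha_1=15, alpha_2=15/2, alpha_3=15, alpha_4=6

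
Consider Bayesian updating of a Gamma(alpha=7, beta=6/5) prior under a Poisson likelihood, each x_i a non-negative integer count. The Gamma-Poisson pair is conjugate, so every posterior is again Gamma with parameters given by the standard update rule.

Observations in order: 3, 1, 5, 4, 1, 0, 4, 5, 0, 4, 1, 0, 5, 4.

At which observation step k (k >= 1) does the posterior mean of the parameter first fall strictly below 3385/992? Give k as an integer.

obs 1: x=3 → posterior Gamma(10, 11/5)
obs 2: x=1 → posterior Gamma(11, 16/5)
obs 3: x=5 → posterior Gamma(16, 21/5)
obs 4: x=4 → posterior Gamma(20, 26/5)
obs 5: x=1 → posterior Gamma(21, 31/5)
obs 6: x=0 → posterior Gamma(21, 36/5)
obs 7: x=4 → posterior Gamma(25, 41/5)
obs 8: x=5 → posterior Gamma(30, 46/5)
obs 9: x=0 → posterior Gamma(30, 51/5)
obs 10: x=4 → posterior Gamma(34, 56/5)
obs 11: x=1 → posterior Gamma(35, 61/5)
obs 12: x=0 → posterior Gamma(35, 66/5)
obs 13: x=5 → posterior Gamma(40, 71/5)
obs 14: x=4 → posterior Gamma(44, 76/5)

k = 5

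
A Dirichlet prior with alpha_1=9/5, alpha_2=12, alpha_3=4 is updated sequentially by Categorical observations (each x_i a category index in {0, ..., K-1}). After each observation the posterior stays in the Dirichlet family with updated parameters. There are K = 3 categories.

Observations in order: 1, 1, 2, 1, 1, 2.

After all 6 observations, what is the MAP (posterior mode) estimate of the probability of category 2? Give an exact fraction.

obs 1: x=1 → posterior Dirichlet(9/5, 13, 4)
obs 2: x=1 → posterior Dirichlet(9/5, 14, 4)
obs 3: x=2 → posterior Dirichlet(9/5, 14, 5)
obs 4: x=1 → posterior Dirichlet(9/5, 15, 5)
obs 5: x=1 → posterior Dirichlet(9/5, 16, 5)
obs 6: x=2 → posterior Dirichlet(9/5, 16, 6)

25/104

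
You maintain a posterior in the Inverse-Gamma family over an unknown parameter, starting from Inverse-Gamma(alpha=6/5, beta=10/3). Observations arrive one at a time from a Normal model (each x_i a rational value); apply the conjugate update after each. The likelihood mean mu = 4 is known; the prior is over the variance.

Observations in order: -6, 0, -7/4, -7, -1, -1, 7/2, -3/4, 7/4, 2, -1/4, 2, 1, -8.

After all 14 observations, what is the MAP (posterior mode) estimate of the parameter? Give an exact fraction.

8005/276

obs 1: x=-6 → posterior Inverse-Gamma(17/10, 160/3)
obs 2: x=0 → posterior Inverse-Gamma(11/5, 184/3)
obs 3: x=-7/4 → posterior Inverse-Gamma(27/10, 7475/96)
obs 4: x=-7 → posterior Inverse-Gamma(16/5, 13283/96)
obs 5: x=-1 → posterior Inverse-Gamma(37/10, 14483/96)
obs 6: x=-1 → posterior Inverse-Gamma(21/5, 15683/96)
obs 7: x=7/2 → posterior Inverse-Gamma(47/10, 15695/96)
obs 8: x=-3/4 → posterior Inverse-Gamma(26/5, 8389/48)
obs 9: x=7/4 → posterior Inverse-Gamma(57/10, 17021/96)
obs 10: x=2 → posterior Inverse-Gamma(31/5, 17213/96)
obs 11: x=-1/4 → posterior Inverse-Gamma(67/10, 565/3)
obs 12: x=2 → posterior Inverse-Gamma(36/5, 571/3)
obs 13: x=1 → posterior Inverse-Gamma(77/10, 1169/6)
obs 14: x=-8 → posterior Inverse-Gamma(41/5, 1601/6)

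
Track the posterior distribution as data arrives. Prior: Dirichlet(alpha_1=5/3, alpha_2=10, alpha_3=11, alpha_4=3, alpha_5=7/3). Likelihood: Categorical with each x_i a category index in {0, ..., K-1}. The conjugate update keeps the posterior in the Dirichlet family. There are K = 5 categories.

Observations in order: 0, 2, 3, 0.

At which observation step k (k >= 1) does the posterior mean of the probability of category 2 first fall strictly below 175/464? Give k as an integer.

obs 1: x=0 → posterior Dirichlet(8/3, 10, 11, 3, 7/3)
obs 2: x=2 → posterior Dirichlet(8/3, 10, 12, 3, 7/3)
obs 3: x=3 → posterior Dirichlet(8/3, 10, 12, 4, 7/3)
obs 4: x=0 → posterior Dirichlet(11/3, 10, 12, 4, 7/3)

k = 4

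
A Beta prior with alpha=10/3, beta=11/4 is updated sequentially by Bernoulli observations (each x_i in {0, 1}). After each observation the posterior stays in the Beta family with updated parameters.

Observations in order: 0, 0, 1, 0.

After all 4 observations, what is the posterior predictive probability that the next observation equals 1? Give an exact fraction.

52/121

obs 1: x=0 → posterior Beta(10/3, 15/4)
obs 2: x=0 → posterior Beta(10/3, 19/4)
obs 3: x=1 → posterior Beta(13/3, 19/4)
obs 4: x=0 → posterior Beta(13/3, 23/4)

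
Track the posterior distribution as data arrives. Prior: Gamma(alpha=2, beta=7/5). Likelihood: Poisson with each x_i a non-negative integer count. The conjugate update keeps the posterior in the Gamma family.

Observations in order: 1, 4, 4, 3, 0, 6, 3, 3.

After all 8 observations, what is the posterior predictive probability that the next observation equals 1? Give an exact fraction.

obs 1: x=1 → posterior Gamma(3, 12/5)
obs 2: x=4 → posterior Gamma(7, 17/5)
obs 3: x=4 → posterior Gamma(11, 22/5)
obs 4: x=3 → posterior Gamma(14, 27/5)
obs 5: x=0 → posterior Gamma(14, 32/5)
obs 6: x=6 → posterior Gamma(20, 37/5)
obs 7: x=3 → posterior Gamma(23, 42/5)
obs 8: x=3 → posterior Gamma(26, 47/5)

149112588951245479139385630171891373634324645/826260383351718423593719492945092105551740928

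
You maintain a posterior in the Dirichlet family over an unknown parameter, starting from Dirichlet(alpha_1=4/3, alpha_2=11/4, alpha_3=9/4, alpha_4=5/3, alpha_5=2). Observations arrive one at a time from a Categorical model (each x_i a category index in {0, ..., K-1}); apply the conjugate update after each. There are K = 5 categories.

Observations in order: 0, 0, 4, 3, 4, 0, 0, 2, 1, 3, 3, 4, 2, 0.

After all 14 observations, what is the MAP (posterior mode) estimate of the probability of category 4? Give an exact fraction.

obs 1: x=0 → posterior Dirichlet(7/3, 11/4, 9/4, 5/3, 2)
obs 2: x=0 → posterior Dirichlet(10/3, 11/4, 9/4, 5/3, 2)
obs 3: x=4 → posterior Dirichlet(10/3, 11/4, 9/4, 5/3, 3)
obs 4: x=3 → posterior Dirichlet(10/3, 11/4, 9/4, 8/3, 3)
obs 5: x=4 → posterior Dirichlet(10/3, 11/4, 9/4, 8/3, 4)
obs 6: x=0 → posterior Dirichlet(13/3, 11/4, 9/4, 8/3, 4)
obs 7: x=0 → posterior Dirichlet(16/3, 11/4, 9/4, 8/3, 4)
obs 8: x=2 → posterior Dirichlet(16/3, 11/4, 13/4, 8/3, 4)
obs 9: x=1 → posterior Dirichlet(16/3, 15/4, 13/4, 8/3, 4)
obs 10: x=3 → posterior Dirichlet(16/3, 15/4, 13/4, 11/3, 4)
obs 11: x=3 → posterior Dirichlet(16/3, 15/4, 13/4, 14/3, 4)
obs 12: x=4 → posterior Dirichlet(16/3, 15/4, 13/4, 14/3, 5)
obs 13: x=2 → posterior Dirichlet(16/3, 15/4, 17/4, 14/3, 5)
obs 14: x=0 → posterior Dirichlet(19/3, 15/4, 17/4, 14/3, 5)

4/19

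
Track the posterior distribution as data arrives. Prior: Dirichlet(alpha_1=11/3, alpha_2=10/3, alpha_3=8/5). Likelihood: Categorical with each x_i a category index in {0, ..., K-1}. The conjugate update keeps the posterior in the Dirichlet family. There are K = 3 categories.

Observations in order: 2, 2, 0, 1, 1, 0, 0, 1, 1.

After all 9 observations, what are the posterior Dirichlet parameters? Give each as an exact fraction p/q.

obs 1: x=2 → posterior Dirichlet(11/3, 10/3, 13/5)
obs 2: x=2 → posterior Dirichlet(11/3, 10/3, 18/5)
obs 3: x=0 → posterior Dirichlet(14/3, 10/3, 18/5)
obs 4: x=1 → posterior Dirichlet(14/3, 13/3, 18/5)
obs 5: x=1 → posterior Dirichlet(14/3, 16/3, 18/5)
obs 6: x=0 → posterior Dirichlet(17/3, 16/3, 18/5)
obs 7: x=0 → posterior Dirichlet(20/3, 16/3, 18/5)
obs 8: x=1 → posterior Dirichlet(20/3, 19/3, 18/5)
obs 9: x=1 → posterior Dirichlet(20/3, 22/3, 18/5)

alpha_1=20/3, alpha_2=22/3, alpha_3=18/5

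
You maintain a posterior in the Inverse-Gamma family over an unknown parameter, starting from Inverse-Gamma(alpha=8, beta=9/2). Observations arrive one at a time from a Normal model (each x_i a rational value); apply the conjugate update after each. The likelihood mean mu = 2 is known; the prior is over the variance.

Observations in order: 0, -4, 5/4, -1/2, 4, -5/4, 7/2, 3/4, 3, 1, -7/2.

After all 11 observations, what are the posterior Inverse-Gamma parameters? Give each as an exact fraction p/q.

obs 1: x=0 → posterior Inverse-Gamma(17/2, 13/2)
obs 2: x=-4 → posterior Inverse-Gamma(9, 49/2)
obs 3: x=5/4 → posterior Inverse-Gamma(19/2, 793/32)
obs 4: x=-1/2 → posterior Inverse-Gamma(10, 893/32)
obs 5: x=4 → posterior Inverse-Gamma(21/2, 957/32)
obs 6: x=-5/4 → posterior Inverse-Gamma(11, 563/16)
obs 7: x=7/2 → posterior Inverse-Gamma(23/2, 581/16)
obs 8: x=3/4 → posterior Inverse-Gamma(12, 1187/32)
obs 9: x=3 → posterior Inverse-Gamma(25/2, 1203/32)
obs 10: x=1 → posterior Inverse-Gamma(13, 1219/32)
obs 11: x=-7/2 → posterior Inverse-Gamma(27/2, 1703/32)

alpha=27/2, beta=1703/32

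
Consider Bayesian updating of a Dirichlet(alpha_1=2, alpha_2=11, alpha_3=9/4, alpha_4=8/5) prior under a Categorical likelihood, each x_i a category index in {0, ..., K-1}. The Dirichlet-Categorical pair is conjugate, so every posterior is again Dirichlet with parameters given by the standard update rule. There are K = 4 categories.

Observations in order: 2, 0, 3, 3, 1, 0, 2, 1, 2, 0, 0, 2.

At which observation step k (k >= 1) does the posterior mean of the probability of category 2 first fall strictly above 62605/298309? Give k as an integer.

obs 1: x=2 → posterior Dirichlet(2, 11, 13/4, 8/5)
obs 2: x=0 → posterior Dirichlet(3, 11, 13/4, 8/5)
obs 3: x=3 → posterior Dirichlet(3, 11, 13/4, 13/5)
obs 4: x=3 → posterior Dirichlet(3, 11, 13/4, 18/5)
obs 5: x=1 → posterior Dirichlet(3, 12, 13/4, 18/5)
obs 6: x=0 → posterior Dirichlet(4, 12, 13/4, 18/5)
obs 7: x=2 → posterior Dirichlet(4, 12, 17/4, 18/5)
obs 8: x=1 → posterior Dirichlet(4, 13, 17/4, 18/5)
obs 9: x=2 → posterior Dirichlet(4, 13, 21/4, 18/5)
obs 10: x=0 → posterior Dirichlet(5, 13, 21/4, 18/5)
obs 11: x=0 → posterior Dirichlet(6, 13, 21/4, 18/5)
obs 12: x=2 → posterior Dirichlet(6, 13, 25/4, 18/5)

k = 12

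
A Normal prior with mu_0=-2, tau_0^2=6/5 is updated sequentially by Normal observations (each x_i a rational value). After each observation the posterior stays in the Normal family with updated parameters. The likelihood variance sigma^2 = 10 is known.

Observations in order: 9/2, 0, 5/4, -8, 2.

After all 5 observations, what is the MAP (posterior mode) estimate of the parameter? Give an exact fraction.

-203/160

obs 1: x=9/2 → posterior Normal(-73/56, 15/14)
obs 2: x=0 → posterior Normal(-73/62, 30/31)
obs 3: x=5/4 → posterior Normal(-131/136, 15/17)
obs 4: x=-8 → posterior Normal(-227/148, 30/37)
obs 5: x=2 → posterior Normal(-203/160, 3/4)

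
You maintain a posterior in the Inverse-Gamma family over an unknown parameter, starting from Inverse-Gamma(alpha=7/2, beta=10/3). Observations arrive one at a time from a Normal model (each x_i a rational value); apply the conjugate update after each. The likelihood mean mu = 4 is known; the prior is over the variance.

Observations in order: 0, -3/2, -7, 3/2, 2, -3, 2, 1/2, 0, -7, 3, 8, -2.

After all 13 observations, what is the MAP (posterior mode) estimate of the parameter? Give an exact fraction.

obs 1: x=0 → posterior Inverse-Gamma(4, 34/3)
obs 2: x=-3/2 → posterior Inverse-Gamma(9/2, 635/24)
obs 3: x=-7 → posterior Inverse-Gamma(5, 2087/24)
obs 4: x=3/2 → posterior Inverse-Gamma(11/2, 1081/12)
obs 5: x=2 → posterior Inverse-Gamma(6, 1105/12)
obs 6: x=-3 → posterior Inverse-Gamma(13/2, 1399/12)
obs 7: x=2 → posterior Inverse-Gamma(7, 1423/12)
obs 8: x=1/2 → posterior Inverse-Gamma(15/2, 2993/24)
obs 9: x=0 → posterior Inverse-Gamma(8, 3185/24)
obs 10: x=-7 → posterior Inverse-Gamma(17/2, 4637/24)
obs 11: x=3 → posterior Inverse-Gamma(9, 4649/24)
obs 12: x=8 → posterior Inverse-Gamma(19/2, 4841/24)
obs 13: x=-2 → posterior Inverse-Gamma(10, 5273/24)

5273/264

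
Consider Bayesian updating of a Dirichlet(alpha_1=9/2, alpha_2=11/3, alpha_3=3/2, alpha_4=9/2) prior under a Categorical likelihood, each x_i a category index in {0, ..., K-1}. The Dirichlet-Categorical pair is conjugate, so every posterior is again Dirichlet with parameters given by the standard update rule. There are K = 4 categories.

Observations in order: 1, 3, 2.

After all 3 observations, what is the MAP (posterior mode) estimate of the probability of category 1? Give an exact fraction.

22/79

obs 1: x=1 → posterior Dirichlet(9/2, 14/3, 3/2, 9/2)
obs 2: x=3 → posterior Dirichlet(9/2, 14/3, 3/2, 11/2)
obs 3: x=2 → posterior Dirichlet(9/2, 14/3, 5/2, 11/2)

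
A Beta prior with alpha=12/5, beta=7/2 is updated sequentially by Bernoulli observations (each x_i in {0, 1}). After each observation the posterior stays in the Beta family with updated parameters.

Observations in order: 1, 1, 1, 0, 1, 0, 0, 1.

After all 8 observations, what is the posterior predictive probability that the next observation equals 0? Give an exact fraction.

obs 1: x=1 → posterior Beta(17/5, 7/2)
obs 2: x=1 → posterior Beta(22/5, 7/2)
obs 3: x=1 → posterior Beta(27/5, 7/2)
obs 4: x=0 → posterior Beta(27/5, 9/2)
obs 5: x=1 → posterior Beta(32/5, 9/2)
obs 6: x=0 → posterior Beta(32/5, 11/2)
obs 7: x=0 → posterior Beta(32/5, 13/2)
obs 8: x=1 → posterior Beta(37/5, 13/2)

65/139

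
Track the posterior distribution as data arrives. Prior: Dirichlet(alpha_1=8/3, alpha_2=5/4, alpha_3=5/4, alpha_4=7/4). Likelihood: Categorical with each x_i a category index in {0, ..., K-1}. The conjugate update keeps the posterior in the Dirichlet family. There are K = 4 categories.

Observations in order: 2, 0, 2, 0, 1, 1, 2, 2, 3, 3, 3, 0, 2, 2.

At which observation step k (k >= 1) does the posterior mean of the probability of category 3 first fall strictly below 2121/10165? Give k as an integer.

k = 2

obs 1: x=2 → posterior Dirichlet(8/3, 5/4, 9/4, 7/4)
obs 2: x=0 → posterior Dirichlet(11/3, 5/4, 9/4, 7/4)
obs 3: x=2 → posterior Dirichlet(11/3, 5/4, 13/4, 7/4)
obs 4: x=0 → posterior Dirichlet(14/3, 5/4, 13/4, 7/4)
obs 5: x=1 → posterior Dirichlet(14/3, 9/4, 13/4, 7/4)
obs 6: x=1 → posterior Dirichlet(14/3, 13/4, 13/4, 7/4)
obs 7: x=2 → posterior Dirichlet(14/3, 13/4, 17/4, 7/4)
obs 8: x=2 → posterior Dirichlet(14/3, 13/4, 21/4, 7/4)
obs 9: x=3 → posterior Dirichlet(14/3, 13/4, 21/4, 11/4)
obs 10: x=3 → posterior Dirichlet(14/3, 13/4, 21/4, 15/4)
obs 11: x=3 → posterior Dirichlet(14/3, 13/4, 21/4, 19/4)
obs 12: x=0 → posterior Dirichlet(17/3, 13/4, 21/4, 19/4)
obs 13: x=2 → posterior Dirichlet(17/3, 13/4, 25/4, 19/4)
obs 14: x=2 → posterior Dirichlet(17/3, 13/4, 29/4, 19/4)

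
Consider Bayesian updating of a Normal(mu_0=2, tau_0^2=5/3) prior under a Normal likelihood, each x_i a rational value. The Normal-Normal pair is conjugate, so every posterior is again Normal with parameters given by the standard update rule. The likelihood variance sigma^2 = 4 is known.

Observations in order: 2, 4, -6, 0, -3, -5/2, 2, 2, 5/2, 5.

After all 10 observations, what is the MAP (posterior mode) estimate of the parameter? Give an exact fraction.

27/31

obs 1: x=2 → posterior Normal(2, 20/17)
obs 2: x=4 → posterior Normal(27/11, 10/11)
obs 3: x=-6 → posterior Normal(8/9, 20/27)
obs 4: x=0 → posterior Normal(3/4, 5/8)
obs 5: x=-3 → posterior Normal(9/37, 20/37)
obs 6: x=-5/2 → posterior Normal(-1/12, 10/21)
obs 7: x=2 → posterior Normal(13/94, 20/47)
obs 8: x=2 → posterior Normal(33/104, 5/13)
obs 9: x=5/2 → posterior Normal(29/57, 20/57)
obs 10: x=5 → posterior Normal(27/31, 10/31)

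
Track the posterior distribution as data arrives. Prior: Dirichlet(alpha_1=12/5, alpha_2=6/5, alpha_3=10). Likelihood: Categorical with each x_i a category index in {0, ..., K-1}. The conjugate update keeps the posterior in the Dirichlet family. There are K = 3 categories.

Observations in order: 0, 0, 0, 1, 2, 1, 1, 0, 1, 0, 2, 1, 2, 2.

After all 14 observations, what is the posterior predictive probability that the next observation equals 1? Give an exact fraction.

31/138

obs 1: x=0 → posterior Dirichlet(17/5, 6/5, 10)
obs 2: x=0 → posterior Dirichlet(22/5, 6/5, 10)
obs 3: x=0 → posterior Dirichlet(27/5, 6/5, 10)
obs 4: x=1 → posterior Dirichlet(27/5, 11/5, 10)
obs 5: x=2 → posterior Dirichlet(27/5, 11/5, 11)
obs 6: x=1 → posterior Dirichlet(27/5, 16/5, 11)
obs 7: x=1 → posterior Dirichlet(27/5, 21/5, 11)
obs 8: x=0 → posterior Dirichlet(32/5, 21/5, 11)
obs 9: x=1 → posterior Dirichlet(32/5, 26/5, 11)
obs 10: x=0 → posterior Dirichlet(37/5, 26/5, 11)
obs 11: x=2 → posterior Dirichlet(37/5, 26/5, 12)
obs 12: x=1 → posterior Dirichlet(37/5, 31/5, 12)
obs 13: x=2 → posterior Dirichlet(37/5, 31/5, 13)
obs 14: x=2 → posterior Dirichlet(37/5, 31/5, 14)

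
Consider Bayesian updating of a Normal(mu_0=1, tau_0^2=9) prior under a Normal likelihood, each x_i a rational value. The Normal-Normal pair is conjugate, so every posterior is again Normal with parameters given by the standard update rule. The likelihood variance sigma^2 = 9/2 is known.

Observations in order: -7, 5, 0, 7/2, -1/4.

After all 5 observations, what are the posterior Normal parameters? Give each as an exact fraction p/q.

mu_0=7/22, tau_0^2=9/11

obs 1: x=-7 → posterior Normal(-13/3, 3)
obs 2: x=5 → posterior Normal(-3/5, 9/5)
obs 3: x=0 → posterior Normal(-3/7, 9/7)
obs 4: x=7/2 → posterior Normal(4/9, 1)
obs 5: x=-1/4 → posterior Normal(7/22, 9/11)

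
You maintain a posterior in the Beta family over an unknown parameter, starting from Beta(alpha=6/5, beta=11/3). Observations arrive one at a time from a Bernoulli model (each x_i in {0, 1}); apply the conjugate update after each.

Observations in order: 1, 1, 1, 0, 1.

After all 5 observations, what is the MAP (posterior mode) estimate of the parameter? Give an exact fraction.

63/118

obs 1: x=1 → posterior Beta(11/5, 11/3)
obs 2: x=1 → posterior Beta(16/5, 11/3)
obs 3: x=1 → posterior Beta(21/5, 11/3)
obs 4: x=0 → posterior Beta(21/5, 14/3)
obs 5: x=1 → posterior Beta(26/5, 14/3)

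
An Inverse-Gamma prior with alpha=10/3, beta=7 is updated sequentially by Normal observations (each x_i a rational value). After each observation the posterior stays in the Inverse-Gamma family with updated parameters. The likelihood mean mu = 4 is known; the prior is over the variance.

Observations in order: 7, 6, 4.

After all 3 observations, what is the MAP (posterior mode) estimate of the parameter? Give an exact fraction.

81/35

obs 1: x=7 → posterior Inverse-Gamma(23/6, 23/2)
obs 2: x=6 → posterior Inverse-Gamma(13/3, 27/2)
obs 3: x=4 → posterior Inverse-Gamma(29/6, 27/2)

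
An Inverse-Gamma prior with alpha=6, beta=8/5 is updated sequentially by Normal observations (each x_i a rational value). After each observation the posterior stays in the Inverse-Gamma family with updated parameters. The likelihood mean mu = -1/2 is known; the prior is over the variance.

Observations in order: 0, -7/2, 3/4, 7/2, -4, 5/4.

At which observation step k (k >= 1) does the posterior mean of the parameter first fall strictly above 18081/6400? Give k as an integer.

obs 1: x=0 → posterior Inverse-Gamma(13/2, 69/40)
obs 2: x=-7/2 → posterior Inverse-Gamma(7, 249/40)
obs 3: x=3/4 → posterior Inverse-Gamma(15/2, 1121/160)
obs 4: x=7/2 → posterior Inverse-Gamma(8, 2401/160)
obs 5: x=-4 → posterior Inverse-Gamma(17/2, 3381/160)
obs 6: x=5/4 → posterior Inverse-Gamma(9, 1813/80)

k = 6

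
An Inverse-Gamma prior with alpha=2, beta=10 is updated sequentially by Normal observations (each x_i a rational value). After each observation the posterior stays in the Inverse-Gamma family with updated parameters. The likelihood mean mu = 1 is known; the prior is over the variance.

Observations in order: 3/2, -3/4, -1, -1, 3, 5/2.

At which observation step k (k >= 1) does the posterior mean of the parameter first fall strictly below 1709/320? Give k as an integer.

obs 1: x=3/2 → posterior Inverse-Gamma(5/2, 81/8)
obs 2: x=-3/4 → posterior Inverse-Gamma(3, 373/32)
obs 3: x=-1 → posterior Inverse-Gamma(7/2, 437/32)
obs 4: x=-1 → posterior Inverse-Gamma(4, 501/32)
obs 5: x=3 → posterior Inverse-Gamma(9/2, 565/32)
obs 6: x=5/2 → posterior Inverse-Gamma(5, 601/32)

k = 4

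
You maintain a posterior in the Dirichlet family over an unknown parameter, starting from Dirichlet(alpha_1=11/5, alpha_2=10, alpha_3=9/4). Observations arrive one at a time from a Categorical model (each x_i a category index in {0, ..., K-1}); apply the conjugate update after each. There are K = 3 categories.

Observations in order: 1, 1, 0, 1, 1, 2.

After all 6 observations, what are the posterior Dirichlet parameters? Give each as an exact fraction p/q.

obs 1: x=1 → posterior Dirichlet(11/5, 11, 9/4)
obs 2: x=1 → posterior Dirichlet(11/5, 12, 9/4)
obs 3: x=0 → posterior Dirichlet(16/5, 12, 9/4)
obs 4: x=1 → posterior Dirichlet(16/5, 13, 9/4)
obs 5: x=1 → posterior Dirichlet(16/5, 14, 9/4)
obs 6: x=2 → posterior Dirichlet(16/5, 14, 13/4)

alpha_1=16/5, alpha_2=14, alpha_3=13/4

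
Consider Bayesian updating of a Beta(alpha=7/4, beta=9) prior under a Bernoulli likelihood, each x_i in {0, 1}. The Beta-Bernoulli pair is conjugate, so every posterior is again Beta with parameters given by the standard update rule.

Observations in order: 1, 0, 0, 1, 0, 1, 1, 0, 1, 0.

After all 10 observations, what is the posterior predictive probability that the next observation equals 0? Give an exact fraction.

obs 1: x=1 → posterior Beta(11/4, 9)
obs 2: x=0 → posterior Beta(11/4, 10)
obs 3: x=0 → posterior Beta(11/4, 11)
obs 4: x=1 → posterior Beta(15/4, 11)
obs 5: x=0 → posterior Beta(15/4, 12)
obs 6: x=1 → posterior Beta(19/4, 12)
obs 7: x=1 → posterior Beta(23/4, 12)
obs 8: x=0 → posterior Beta(23/4, 13)
obs 9: x=1 → posterior Beta(27/4, 13)
obs 10: x=0 → posterior Beta(27/4, 14)

56/83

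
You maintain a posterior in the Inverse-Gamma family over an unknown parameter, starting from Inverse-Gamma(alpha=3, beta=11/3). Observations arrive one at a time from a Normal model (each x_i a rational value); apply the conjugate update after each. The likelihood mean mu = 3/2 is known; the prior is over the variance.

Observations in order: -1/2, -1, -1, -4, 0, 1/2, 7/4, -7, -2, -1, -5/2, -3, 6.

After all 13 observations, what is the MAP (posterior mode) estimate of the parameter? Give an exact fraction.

obs 1: x=-1/2 → posterior Inverse-Gamma(7/2, 17/3)
obs 2: x=-1 → posterior Inverse-Gamma(4, 211/24)
obs 3: x=-1 → posterior Inverse-Gamma(9/2, 143/12)
obs 4: x=-4 → posterior Inverse-Gamma(5, 649/24)
obs 5: x=0 → posterior Inverse-Gamma(11/2, 169/6)
obs 6: x=1/2 → posterior Inverse-Gamma(6, 86/3)
obs 7: x=7/4 → posterior Inverse-Gamma(13/2, 2755/96)
obs 8: x=-7 → posterior Inverse-Gamma(7, 6223/96)
obs 9: x=-2 → posterior Inverse-Gamma(15/2, 6811/96)
obs 10: x=-1 → posterior Inverse-Gamma(8, 7111/96)
obs 11: x=-5/2 → posterior Inverse-Gamma(17/2, 7879/96)
obs 12: x=-3 → posterior Inverse-Gamma(9, 8851/96)
obs 13: x=6 → posterior Inverse-Gamma(19/2, 9823/96)

9823/1008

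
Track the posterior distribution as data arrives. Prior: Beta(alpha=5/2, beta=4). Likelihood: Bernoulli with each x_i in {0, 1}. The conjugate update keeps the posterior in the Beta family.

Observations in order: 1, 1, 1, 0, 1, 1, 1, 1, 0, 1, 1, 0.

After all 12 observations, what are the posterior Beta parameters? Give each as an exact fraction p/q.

obs 1: x=1 → posterior Beta(7/2, 4)
obs 2: x=1 → posterior Beta(9/2, 4)
obs 3: x=1 → posterior Beta(11/2, 4)
obs 4: x=0 → posterior Beta(11/2, 5)
obs 5: x=1 → posterior Beta(13/2, 5)
obs 6: x=1 → posterior Beta(15/2, 5)
obs 7: x=1 → posterior Beta(17/2, 5)
obs 8: x=1 → posterior Beta(19/2, 5)
obs 9: x=0 → posterior Beta(19/2, 6)
obs 10: x=1 → posterior Beta(21/2, 6)
obs 11: x=1 → posterior Beta(23/2, 6)
obs 12: x=0 → posterior Beta(23/2, 7)

alpha=23/2, beta=7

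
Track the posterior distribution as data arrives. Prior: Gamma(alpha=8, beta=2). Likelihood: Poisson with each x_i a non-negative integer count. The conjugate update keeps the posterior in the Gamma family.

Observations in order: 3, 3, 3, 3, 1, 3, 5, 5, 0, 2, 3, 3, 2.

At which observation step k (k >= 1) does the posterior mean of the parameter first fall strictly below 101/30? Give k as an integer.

k = 4

obs 1: x=3 → posterior Gamma(11, 3)
obs 2: x=3 → posterior Gamma(14, 4)
obs 3: x=3 → posterior Gamma(17, 5)
obs 4: x=3 → posterior Gamma(20, 6)
obs 5: x=1 → posterior Gamma(21, 7)
obs 6: x=3 → posterior Gamma(24, 8)
obs 7: x=5 → posterior Gamma(29, 9)
obs 8: x=5 → posterior Gamma(34, 10)
obs 9: x=0 → posterior Gamma(34, 11)
obs 10: x=2 → posterior Gamma(36, 12)
obs 11: x=3 → posterior Gamma(39, 13)
obs 12: x=3 → posterior Gamma(42, 14)
obs 13: x=2 → posterior Gamma(44, 15)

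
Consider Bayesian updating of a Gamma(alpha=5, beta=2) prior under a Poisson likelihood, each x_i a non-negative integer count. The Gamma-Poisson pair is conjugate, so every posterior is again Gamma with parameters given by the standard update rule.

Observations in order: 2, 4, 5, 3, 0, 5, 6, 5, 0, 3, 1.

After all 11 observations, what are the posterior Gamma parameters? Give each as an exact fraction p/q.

alpha=39, beta=13

obs 1: x=2 → posterior Gamma(7, 3)
obs 2: x=4 → posterior Gamma(11, 4)
obs 3: x=5 → posterior Gamma(16, 5)
obs 4: x=3 → posterior Gamma(19, 6)
obs 5: x=0 → posterior Gamma(19, 7)
obs 6: x=5 → posterior Gamma(24, 8)
obs 7: x=6 → posterior Gamma(30, 9)
obs 8: x=5 → posterior Gamma(35, 10)
obs 9: x=0 → posterior Gamma(35, 11)
obs 10: x=3 → posterior Gamma(38, 12)
obs 11: x=1 → posterior Gamma(39, 13)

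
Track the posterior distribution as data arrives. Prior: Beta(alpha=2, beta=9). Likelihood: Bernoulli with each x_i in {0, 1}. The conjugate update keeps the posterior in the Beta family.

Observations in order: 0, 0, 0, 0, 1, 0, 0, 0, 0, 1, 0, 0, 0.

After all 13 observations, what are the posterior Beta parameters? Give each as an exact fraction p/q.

obs 1: x=0 → posterior Beta(2, 10)
obs 2: x=0 → posterior Beta(2, 11)
obs 3: x=0 → posterior Beta(2, 12)
obs 4: x=0 → posterior Beta(2, 13)
obs 5: x=1 → posterior Beta(3, 13)
obs 6: x=0 → posterior Beta(3, 14)
obs 7: x=0 → posterior Beta(3, 15)
obs 8: x=0 → posterior Beta(3, 16)
obs 9: x=0 → posterior Beta(3, 17)
obs 10: x=1 → posterior Beta(4, 17)
obs 11: x=0 → posterior Beta(4, 18)
obs 12: x=0 → posterior Beta(4, 19)
obs 13: x=0 → posterior Beta(4, 20)

alpha=4, beta=20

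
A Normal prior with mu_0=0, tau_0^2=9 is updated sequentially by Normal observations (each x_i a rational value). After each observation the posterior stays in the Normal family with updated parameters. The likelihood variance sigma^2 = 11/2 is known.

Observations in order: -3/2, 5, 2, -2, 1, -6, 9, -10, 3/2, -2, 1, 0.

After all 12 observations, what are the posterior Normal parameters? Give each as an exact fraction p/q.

obs 1: x=-3/2 → posterior Normal(-27/29, 99/29)
obs 2: x=5 → posterior Normal(63/47, 99/47)
obs 3: x=2 → posterior Normal(99/65, 99/65)
obs 4: x=-2 → posterior Normal(63/83, 99/83)
obs 5: x=1 → posterior Normal(81/101, 99/101)
obs 6: x=-6 → posterior Normal(-27/119, 99/119)
obs 7: x=9 → posterior Normal(135/137, 99/137)
obs 8: x=-10 → posterior Normal(-9/31, 99/155)
obs 9: x=3/2 → posterior Normal(-18/173, 99/173)
obs 10: x=-2 → posterior Normal(-54/191, 99/191)
obs 11: x=1 → posterior Normal(-36/209, 9/19)
obs 12: x=0 → posterior Normal(-36/227, 99/227)

mu_0=-36/227, tau_0^2=99/227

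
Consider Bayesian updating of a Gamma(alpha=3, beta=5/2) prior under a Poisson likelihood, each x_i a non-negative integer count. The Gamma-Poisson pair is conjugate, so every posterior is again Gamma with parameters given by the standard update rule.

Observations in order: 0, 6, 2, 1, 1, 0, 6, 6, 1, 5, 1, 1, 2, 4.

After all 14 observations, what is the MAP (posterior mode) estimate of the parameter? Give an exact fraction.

76/33

obs 1: x=0 → posterior Gamma(3, 7/2)
obs 2: x=6 → posterior Gamma(9, 9/2)
obs 3: x=2 → posterior Gamma(11, 11/2)
obs 4: x=1 → posterior Gamma(12, 13/2)
obs 5: x=1 → posterior Gamma(13, 15/2)
obs 6: x=0 → posterior Gamma(13, 17/2)
obs 7: x=6 → posterior Gamma(19, 19/2)
obs 8: x=6 → posterior Gamma(25, 21/2)
obs 9: x=1 → posterior Gamma(26, 23/2)
obs 10: x=5 → posterior Gamma(31, 25/2)
obs 11: x=1 → posterior Gamma(32, 27/2)
obs 12: x=1 → posterior Gamma(33, 29/2)
obs 13: x=2 → posterior Gamma(35, 31/2)
obs 14: x=4 → posterior Gamma(39, 33/2)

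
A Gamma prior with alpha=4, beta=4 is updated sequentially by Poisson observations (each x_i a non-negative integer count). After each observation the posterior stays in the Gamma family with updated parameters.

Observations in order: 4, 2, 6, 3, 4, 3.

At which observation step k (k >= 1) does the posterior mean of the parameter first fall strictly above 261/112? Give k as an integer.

k = 4

obs 1: x=4 → posterior Gamma(8, 5)
obs 2: x=2 → posterior Gamma(10, 6)
obs 3: x=6 → posterior Gamma(16, 7)
obs 4: x=3 → posterior Gamma(19, 8)
obs 5: x=4 → posterior Gamma(23, 9)
obs 6: x=3 → posterior Gamma(26, 10)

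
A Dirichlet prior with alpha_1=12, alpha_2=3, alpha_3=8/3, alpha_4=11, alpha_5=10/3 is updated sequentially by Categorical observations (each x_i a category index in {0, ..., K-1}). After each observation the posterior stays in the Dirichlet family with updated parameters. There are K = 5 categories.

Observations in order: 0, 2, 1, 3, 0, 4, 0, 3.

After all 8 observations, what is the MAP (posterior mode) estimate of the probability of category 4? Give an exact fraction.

obs 1: x=0 → posterior Dirichlet(13, 3, 8/3, 11, 10/3)
obs 2: x=2 → posterior Dirichlet(13, 3, 11/3, 11, 10/3)
obs 3: x=1 → posterior Dirichlet(13, 4, 11/3, 11, 10/3)
obs 4: x=3 → posterior Dirichlet(13, 4, 11/3, 12, 10/3)
obs 5: x=0 → posterior Dirichlet(14, 4, 11/3, 12, 10/3)
obs 6: x=4 → posterior Dirichlet(14, 4, 11/3, 12, 13/3)
obs 7: x=0 → posterior Dirichlet(15, 4, 11/3, 12, 13/3)
obs 8: x=3 → posterior Dirichlet(15, 4, 11/3, 13, 13/3)

2/21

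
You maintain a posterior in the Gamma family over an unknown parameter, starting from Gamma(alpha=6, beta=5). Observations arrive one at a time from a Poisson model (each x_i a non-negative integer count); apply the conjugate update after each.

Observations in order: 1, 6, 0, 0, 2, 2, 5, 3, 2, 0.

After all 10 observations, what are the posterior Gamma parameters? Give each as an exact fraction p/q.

obs 1: x=1 → posterior Gamma(7, 6)
obs 2: x=6 → posterior Gamma(13, 7)
obs 3: x=0 → posterior Gamma(13, 8)
obs 4: x=0 → posterior Gamma(13, 9)
obs 5: x=2 → posterior Gamma(15, 10)
obs 6: x=2 → posterior Gamma(17, 11)
obs 7: x=5 → posterior Gamma(22, 12)
obs 8: x=3 → posterior Gamma(25, 13)
obs 9: x=2 → posterior Gamma(27, 14)
obs 10: x=0 → posterior Gamma(27, 15)

alpha=27, beta=15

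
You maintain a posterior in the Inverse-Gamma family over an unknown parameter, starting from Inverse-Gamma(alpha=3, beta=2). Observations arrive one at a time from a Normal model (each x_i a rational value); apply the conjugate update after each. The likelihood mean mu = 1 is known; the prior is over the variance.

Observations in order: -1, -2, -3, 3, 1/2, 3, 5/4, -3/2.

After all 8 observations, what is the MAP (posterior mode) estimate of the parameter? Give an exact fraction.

obs 1: x=-1 → posterior Inverse-Gamma(7/2, 4)
obs 2: x=-2 → posterior Inverse-Gamma(4, 17/2)
obs 3: x=-3 → posterior Inverse-Gamma(9/2, 33/2)
obs 4: x=3 → posterior Inverse-Gamma(5, 37/2)
obs 5: x=1/2 → posterior Inverse-Gamma(11/2, 149/8)
obs 6: x=3 → posterior Inverse-Gamma(6, 165/8)
obs 7: x=5/4 → posterior Inverse-Gamma(13/2, 661/32)
obs 8: x=-3/2 → posterior Inverse-Gamma(7, 761/32)

761/256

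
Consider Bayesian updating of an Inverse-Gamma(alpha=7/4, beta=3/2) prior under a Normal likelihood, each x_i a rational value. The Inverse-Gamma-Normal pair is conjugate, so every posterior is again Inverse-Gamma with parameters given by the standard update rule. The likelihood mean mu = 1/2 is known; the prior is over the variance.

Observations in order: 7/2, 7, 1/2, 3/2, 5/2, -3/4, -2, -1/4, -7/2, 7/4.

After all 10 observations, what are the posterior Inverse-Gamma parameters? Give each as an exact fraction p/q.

alpha=27/4, beta=1363/32

obs 1: x=7/2 → posterior Inverse-Gamma(9/4, 6)
obs 2: x=7 → posterior Inverse-Gamma(11/4, 217/8)
obs 3: x=1/2 → posterior Inverse-Gamma(13/4, 217/8)
obs 4: x=3/2 → posterior Inverse-Gamma(15/4, 221/8)
obs 5: x=5/2 → posterior Inverse-Gamma(17/4, 237/8)
obs 6: x=-3/4 → posterior Inverse-Gamma(19/4, 973/32)
obs 7: x=-2 → posterior Inverse-Gamma(21/4, 1073/32)
obs 8: x=-1/4 → posterior Inverse-Gamma(23/4, 541/16)
obs 9: x=-7/2 → posterior Inverse-Gamma(25/4, 669/16)
obs 10: x=7/4 → posterior Inverse-Gamma(27/4, 1363/32)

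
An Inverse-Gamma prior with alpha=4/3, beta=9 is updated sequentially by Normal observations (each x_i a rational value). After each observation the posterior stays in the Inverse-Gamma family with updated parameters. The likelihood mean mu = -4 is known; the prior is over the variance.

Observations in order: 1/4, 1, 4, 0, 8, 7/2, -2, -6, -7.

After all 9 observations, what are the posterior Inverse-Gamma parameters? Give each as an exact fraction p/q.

obs 1: x=1/4 → posterior Inverse-Gamma(11/6, 577/32)
obs 2: x=1 → posterior Inverse-Gamma(7/3, 977/32)
obs 3: x=4 → posterior Inverse-Gamma(17/6, 2001/32)
obs 4: x=0 → posterior Inverse-Gamma(10/3, 2257/32)
obs 5: x=8 → posterior Inverse-Gamma(23/6, 4561/32)
obs 6: x=7/2 → posterior Inverse-Gamma(13/3, 5461/32)
obs 7: x=-2 → posterior Inverse-Gamma(29/6, 5525/32)
obs 8: x=-6 → posterior Inverse-Gamma(16/3, 5589/32)
obs 9: x=-7 → posterior Inverse-Gamma(35/6, 5733/32)

alpha=35/6, beta=5733/32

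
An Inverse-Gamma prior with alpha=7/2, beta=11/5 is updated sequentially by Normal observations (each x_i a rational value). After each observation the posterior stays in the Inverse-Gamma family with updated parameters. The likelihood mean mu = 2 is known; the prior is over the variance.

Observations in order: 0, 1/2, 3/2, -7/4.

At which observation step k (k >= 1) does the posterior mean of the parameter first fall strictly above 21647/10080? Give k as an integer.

k = 4

obs 1: x=0 → posterior Inverse-Gamma(4, 21/5)
obs 2: x=1/2 → posterior Inverse-Gamma(9/2, 213/40)
obs 3: x=3/2 → posterior Inverse-Gamma(5, 109/20)
obs 4: x=-7/4 → posterior Inverse-Gamma(11/2, 1997/160)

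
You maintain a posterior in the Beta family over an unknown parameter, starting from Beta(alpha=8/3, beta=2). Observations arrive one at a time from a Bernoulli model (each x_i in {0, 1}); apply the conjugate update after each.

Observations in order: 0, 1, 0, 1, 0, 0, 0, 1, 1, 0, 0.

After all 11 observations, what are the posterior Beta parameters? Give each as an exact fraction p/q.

obs 1: x=0 → posterior Beta(8/3, 3)
obs 2: x=1 → posterior Beta(11/3, 3)
obs 3: x=0 → posterior Beta(11/3, 4)
obs 4: x=1 → posterior Beta(14/3, 4)
obs 5: x=0 → posterior Beta(14/3, 5)
obs 6: x=0 → posterior Beta(14/3, 6)
obs 7: x=0 → posterior Beta(14/3, 7)
obs 8: x=1 → posterior Beta(17/3, 7)
obs 9: x=1 → posterior Beta(20/3, 7)
obs 10: x=0 → posterior Beta(20/3, 8)
obs 11: x=0 → posterior Beta(20/3, 9)

alpha=20/3, beta=9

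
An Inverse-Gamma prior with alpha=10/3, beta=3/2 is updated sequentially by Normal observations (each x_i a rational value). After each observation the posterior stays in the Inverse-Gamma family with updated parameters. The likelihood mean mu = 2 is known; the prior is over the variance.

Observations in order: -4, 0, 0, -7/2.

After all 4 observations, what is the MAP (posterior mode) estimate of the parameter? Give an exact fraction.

927/152

obs 1: x=-4 → posterior Inverse-Gamma(23/6, 39/2)
obs 2: x=0 → posterior Inverse-Gamma(13/3, 43/2)
obs 3: x=0 → posterior Inverse-Gamma(29/6, 47/2)
obs 4: x=-7/2 → posterior Inverse-Gamma(16/3, 309/8)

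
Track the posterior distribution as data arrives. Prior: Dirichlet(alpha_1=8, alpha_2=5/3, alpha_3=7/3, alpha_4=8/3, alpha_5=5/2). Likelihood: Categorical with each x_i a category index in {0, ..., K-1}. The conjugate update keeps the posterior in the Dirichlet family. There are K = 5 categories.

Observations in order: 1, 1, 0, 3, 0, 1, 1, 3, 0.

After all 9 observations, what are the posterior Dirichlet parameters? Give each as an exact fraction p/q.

obs 1: x=1 → posterior Dirichlet(8, 8/3, 7/3, 8/3, 5/2)
obs 2: x=1 → posterior Dirichlet(8, 11/3, 7/3, 8/3, 5/2)
obs 3: x=0 → posterior Dirichlet(9, 11/3, 7/3, 8/3, 5/2)
obs 4: x=3 → posterior Dirichlet(9, 11/3, 7/3, 11/3, 5/2)
obs 5: x=0 → posterior Dirichlet(10, 11/3, 7/3, 11/3, 5/2)
obs 6: x=1 → posterior Dirichlet(10, 14/3, 7/3, 11/3, 5/2)
obs 7: x=1 → posterior Dirichlet(10, 17/3, 7/3, 11/3, 5/2)
obs 8: x=3 → posterior Dirichlet(10, 17/3, 7/3, 14/3, 5/2)
obs 9: x=0 → posterior Dirichlet(11, 17/3, 7/3, 14/3, 5/2)

alpha_1=11, alpha_2=17/3, alpha_3=7/3, alpha_4=14/3, alpha_5=5/2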